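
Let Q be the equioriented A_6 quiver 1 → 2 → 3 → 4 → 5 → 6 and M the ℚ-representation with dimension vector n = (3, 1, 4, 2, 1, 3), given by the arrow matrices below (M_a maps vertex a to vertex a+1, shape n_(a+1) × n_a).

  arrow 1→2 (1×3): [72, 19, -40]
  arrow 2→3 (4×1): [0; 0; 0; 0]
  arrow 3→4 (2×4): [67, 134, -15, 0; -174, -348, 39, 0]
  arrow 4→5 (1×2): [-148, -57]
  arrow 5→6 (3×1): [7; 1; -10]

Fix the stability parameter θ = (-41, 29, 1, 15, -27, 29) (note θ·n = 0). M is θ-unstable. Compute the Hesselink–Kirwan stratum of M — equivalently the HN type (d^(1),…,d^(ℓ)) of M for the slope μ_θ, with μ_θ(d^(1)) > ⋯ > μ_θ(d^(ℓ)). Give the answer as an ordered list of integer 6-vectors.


Interval decomposition of M: I[1,1]^2, I[1,2], I[3,3]^2, I[3,4], I[3,6], I[6,6]^2.
HN type (ℓ=5): μ^(1)=29; μ^(2)=15; μ^(3)=1; μ^(4)=-11/3; μ^(5)=-41

((0, 1, 0, 0, 0, 3); (0, 0, 0, 1, 0, 0); (0, 0, 3, 0, 0, 0); (0, 0, 1, 1, 1, 0); (3, 0, 0, 0, 0, 0))


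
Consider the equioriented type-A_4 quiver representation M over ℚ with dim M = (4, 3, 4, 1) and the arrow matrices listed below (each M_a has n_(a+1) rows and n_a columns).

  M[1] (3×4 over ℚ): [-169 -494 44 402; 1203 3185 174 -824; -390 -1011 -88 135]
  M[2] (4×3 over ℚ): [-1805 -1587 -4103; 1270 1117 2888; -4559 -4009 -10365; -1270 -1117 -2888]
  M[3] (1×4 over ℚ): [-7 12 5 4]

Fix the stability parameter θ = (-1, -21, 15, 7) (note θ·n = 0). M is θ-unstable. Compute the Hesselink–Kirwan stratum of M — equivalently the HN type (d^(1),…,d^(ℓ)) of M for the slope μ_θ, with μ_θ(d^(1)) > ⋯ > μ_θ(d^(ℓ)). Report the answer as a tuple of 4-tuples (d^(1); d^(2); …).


Interval decomposition of M: I[1,1], I[1,2], I[1,3]^2, I[3,3], I[3,4].
HN type (ℓ=4): μ^(1)=15; μ^(2)=11; μ^(3)=-1; μ^(4)=-11

((0, 0, 3, 0); (0, 0, 1, 1); (1, 0, 0, 0); (3, 3, 0, 0))


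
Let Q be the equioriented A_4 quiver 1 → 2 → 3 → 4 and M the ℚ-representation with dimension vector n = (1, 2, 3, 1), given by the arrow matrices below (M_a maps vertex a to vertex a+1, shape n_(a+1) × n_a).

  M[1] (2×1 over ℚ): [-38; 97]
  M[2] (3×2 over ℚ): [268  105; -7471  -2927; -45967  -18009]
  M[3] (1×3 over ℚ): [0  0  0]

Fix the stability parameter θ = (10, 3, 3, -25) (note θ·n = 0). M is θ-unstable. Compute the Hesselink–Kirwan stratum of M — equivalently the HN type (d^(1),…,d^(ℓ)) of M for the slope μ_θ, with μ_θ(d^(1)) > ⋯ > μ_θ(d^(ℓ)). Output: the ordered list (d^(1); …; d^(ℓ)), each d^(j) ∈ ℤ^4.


Interval decomposition of M: I[1,3], I[2,3], I[3,3], I[4,4].
HN type (ℓ=3): μ^(1)=16/3; μ^(2)=3; μ^(3)=-25

((1, 1, 1, 0); (0, 1, 2, 0); (0, 0, 0, 1))


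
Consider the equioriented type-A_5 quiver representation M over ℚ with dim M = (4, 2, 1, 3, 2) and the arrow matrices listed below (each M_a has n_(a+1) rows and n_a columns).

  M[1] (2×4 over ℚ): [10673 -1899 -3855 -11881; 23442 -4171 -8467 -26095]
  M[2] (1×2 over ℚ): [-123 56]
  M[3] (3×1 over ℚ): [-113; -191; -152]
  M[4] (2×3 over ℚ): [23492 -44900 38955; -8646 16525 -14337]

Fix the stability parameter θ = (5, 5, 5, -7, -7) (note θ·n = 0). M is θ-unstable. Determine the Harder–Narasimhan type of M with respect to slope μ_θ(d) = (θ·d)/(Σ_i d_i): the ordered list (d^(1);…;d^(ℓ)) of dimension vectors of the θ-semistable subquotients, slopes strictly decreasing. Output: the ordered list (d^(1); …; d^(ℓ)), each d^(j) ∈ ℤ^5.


Barcode: M ≅ I[1,1]^2, I[1,2], I[1,5], I[4,4], I[4,5]. HN layers by μ_θ (3 steps, strictly decreasing):
  μ^(1)=5; μ^(2)=1/5; μ^(3)=-7

((3, 1, 0, 0, 0); (1, 1, 1, 1, 1); (0, 0, 0, 2, 1))


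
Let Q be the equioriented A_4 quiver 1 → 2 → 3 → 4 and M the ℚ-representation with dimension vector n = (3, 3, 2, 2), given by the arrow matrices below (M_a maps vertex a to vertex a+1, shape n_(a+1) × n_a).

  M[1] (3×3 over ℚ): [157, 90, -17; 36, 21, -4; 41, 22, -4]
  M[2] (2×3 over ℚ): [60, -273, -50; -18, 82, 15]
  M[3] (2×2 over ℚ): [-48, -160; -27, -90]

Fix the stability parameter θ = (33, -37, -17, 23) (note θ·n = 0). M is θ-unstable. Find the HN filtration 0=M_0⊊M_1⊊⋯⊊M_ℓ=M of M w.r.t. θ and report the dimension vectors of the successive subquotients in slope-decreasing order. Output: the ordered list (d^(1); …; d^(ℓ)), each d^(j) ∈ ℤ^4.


Interval decomposition of M: I[1,2], I[1,3], I[1,4], I[4,4].
HN type (ℓ=3): μ^(1)=23; μ^(2)=-2; μ^(3)=-7

((0, 0, 0, 2); (1, 1, 0, 0); (2, 2, 2, 0))


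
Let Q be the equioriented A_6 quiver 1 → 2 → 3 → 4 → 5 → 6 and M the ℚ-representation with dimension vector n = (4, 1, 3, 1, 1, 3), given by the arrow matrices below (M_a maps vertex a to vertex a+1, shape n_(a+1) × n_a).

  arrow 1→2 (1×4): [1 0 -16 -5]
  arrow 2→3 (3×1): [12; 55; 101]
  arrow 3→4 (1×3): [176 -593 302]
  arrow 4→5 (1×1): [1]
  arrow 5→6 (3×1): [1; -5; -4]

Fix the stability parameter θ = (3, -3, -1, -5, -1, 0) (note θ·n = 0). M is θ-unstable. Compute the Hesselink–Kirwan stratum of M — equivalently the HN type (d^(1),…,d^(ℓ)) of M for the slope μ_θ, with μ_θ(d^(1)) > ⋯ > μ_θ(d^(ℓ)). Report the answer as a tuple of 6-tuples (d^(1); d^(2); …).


Barcode: M ≅ I[1,1]^3, I[1,6], I[3,3]^2, I[6,6]^2. HN layers by μ_θ (4 steps, strictly decreasing):
  μ^(1)=3; μ^(2)=0; μ^(3)=-1; μ^(4)=-3/2

((3, 0, 0, 0, 0, 0); (0, 0, 0, 0, 0, 3); (0, 0, 2, 0, 1, 0); (1, 1, 1, 1, 0, 0))


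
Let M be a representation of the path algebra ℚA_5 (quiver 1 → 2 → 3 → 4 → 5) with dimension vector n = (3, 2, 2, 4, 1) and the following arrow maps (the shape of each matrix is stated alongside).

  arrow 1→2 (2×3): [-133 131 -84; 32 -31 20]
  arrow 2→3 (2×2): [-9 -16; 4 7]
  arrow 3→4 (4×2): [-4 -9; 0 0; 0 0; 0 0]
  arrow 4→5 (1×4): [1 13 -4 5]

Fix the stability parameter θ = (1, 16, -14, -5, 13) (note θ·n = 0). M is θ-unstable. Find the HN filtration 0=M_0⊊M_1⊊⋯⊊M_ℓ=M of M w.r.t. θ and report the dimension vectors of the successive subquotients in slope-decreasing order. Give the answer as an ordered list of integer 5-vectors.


Barcode: M ≅ I[1,1], I[1,3], I[1,5], I[4,4]^3. HN layers by μ_θ (4 steps, strictly decreasing):
  μ^(1)=13; μ^(2)=1; μ^(3)=-1/2; μ^(4)=-5

((0, 0, 0, 0, 1); (2, 1, 1, 0, 0); (1, 1, 1, 1, 0); (0, 0, 0, 3, 0))


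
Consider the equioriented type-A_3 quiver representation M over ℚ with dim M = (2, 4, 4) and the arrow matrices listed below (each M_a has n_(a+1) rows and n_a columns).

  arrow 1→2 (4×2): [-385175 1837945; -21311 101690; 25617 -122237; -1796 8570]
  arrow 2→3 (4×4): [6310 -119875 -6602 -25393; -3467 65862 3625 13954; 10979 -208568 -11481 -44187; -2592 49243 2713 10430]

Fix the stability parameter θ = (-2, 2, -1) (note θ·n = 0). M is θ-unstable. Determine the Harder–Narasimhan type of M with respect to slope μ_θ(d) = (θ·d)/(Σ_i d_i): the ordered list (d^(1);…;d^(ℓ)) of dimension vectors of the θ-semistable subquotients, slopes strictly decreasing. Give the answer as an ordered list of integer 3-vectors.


Interval decomposition of M: I[1,3]^2, I[2,3]^2.
HN type (ℓ=2): μ^(1)=1/2; μ^(2)=-2

((0, 4, 4); (2, 0, 0))


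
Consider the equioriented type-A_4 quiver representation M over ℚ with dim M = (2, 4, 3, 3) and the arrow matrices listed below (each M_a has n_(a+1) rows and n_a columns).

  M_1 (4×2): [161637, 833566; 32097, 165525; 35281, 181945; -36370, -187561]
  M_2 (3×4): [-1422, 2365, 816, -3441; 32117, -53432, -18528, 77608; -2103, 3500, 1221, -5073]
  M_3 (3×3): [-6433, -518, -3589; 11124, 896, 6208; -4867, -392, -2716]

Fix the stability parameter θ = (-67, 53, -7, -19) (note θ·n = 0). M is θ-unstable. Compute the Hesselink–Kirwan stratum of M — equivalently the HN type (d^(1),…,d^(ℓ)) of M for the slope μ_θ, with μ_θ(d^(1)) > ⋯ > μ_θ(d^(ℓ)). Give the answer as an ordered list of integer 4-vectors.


Via rank(M_{q-1}∘⋯∘M_p): M ≅ I[1,2], I[1,4], I[2,3], I[2,4], I[4,4].
μ_θ-semistable layers: μ^(1)=53; μ^(2)=23; μ^(3)=9; μ^(4)=-19; μ^(5)=-67

((0, 1, 0, 0); (0, 1, 1, 0); (0, 2, 2, 2); (0, 0, 0, 1); (2, 0, 0, 0))


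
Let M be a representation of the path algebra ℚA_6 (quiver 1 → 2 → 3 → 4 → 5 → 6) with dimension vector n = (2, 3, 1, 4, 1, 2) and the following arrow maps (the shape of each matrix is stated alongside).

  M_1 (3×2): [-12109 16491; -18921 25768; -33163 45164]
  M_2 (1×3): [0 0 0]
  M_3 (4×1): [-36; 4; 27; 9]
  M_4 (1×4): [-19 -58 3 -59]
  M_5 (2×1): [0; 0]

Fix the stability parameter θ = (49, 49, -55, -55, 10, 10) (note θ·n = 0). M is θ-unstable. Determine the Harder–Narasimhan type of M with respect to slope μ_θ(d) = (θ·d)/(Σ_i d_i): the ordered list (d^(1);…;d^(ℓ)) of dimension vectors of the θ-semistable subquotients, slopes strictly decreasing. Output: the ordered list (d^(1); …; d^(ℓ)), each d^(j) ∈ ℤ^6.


Via rank(M_{q-1}∘⋯∘M_p): M ≅ I[1,2]^2, I[2,2], I[3,5], I[4,4]^3, I[6,6]^2.
μ_θ-semistable layers: μ^(1)=49; μ^(2)=10; μ^(3)=-55

((2, 3, 0, 0, 0, 0); (0, 0, 0, 0, 1, 2); (0, 0, 1, 4, 0, 0))


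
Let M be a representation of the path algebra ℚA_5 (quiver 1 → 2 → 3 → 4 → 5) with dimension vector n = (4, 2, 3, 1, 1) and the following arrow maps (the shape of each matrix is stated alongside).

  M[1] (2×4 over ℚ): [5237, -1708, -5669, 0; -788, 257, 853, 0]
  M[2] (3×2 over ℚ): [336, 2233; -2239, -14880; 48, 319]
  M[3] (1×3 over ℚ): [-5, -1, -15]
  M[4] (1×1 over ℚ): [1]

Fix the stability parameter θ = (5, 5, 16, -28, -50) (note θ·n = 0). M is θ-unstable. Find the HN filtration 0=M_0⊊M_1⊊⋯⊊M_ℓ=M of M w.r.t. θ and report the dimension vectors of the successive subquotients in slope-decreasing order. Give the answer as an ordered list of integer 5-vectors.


Barcode: M ≅ I[1,1]^2, I[1,3], I[1,5], I[3,3]. HN layers by μ_θ (3 steps, strictly decreasing):
  μ^(1)=16; μ^(2)=5; μ^(3)=-52/5

((0, 0, 2, 0, 0); (3, 1, 0, 0, 0); (1, 1, 1, 1, 1))


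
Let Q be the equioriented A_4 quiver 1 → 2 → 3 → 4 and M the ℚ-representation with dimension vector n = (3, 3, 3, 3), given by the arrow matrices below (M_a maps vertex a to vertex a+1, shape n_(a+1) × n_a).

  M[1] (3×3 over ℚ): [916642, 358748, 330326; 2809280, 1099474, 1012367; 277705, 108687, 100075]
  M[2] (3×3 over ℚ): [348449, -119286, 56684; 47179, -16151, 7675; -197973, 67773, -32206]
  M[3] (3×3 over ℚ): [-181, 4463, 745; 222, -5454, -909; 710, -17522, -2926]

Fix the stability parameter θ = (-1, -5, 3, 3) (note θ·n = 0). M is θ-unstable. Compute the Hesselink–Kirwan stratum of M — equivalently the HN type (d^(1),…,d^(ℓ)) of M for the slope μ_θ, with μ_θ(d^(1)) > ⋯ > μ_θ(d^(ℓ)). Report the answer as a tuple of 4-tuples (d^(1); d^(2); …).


Barcode: M ≅ I[1,3], I[1,4]^2, I[4,4]. HN layers by μ_θ (2 steps, strictly decreasing):
  μ^(1)=3; μ^(2)=-3

((0, 0, 3, 3); (3, 3, 0, 0))


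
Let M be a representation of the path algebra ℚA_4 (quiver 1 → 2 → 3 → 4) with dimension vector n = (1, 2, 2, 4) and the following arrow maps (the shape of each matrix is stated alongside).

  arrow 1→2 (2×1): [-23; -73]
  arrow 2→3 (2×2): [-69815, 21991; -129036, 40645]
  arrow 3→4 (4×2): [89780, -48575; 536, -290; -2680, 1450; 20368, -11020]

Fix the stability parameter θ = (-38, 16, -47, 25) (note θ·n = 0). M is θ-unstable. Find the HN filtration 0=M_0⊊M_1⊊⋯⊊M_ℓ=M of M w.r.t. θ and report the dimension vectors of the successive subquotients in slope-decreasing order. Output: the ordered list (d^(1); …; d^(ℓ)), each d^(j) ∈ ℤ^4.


Barcode: M ≅ I[1,4], I[2,3], I[4,4]^3. HN layers by μ_θ (3 steps, strictly decreasing):
  μ^(1)=25; μ^(2)=-31/2; μ^(3)=-38

((0, 0, 0, 4); (0, 2, 2, 0); (1, 0, 0, 0))


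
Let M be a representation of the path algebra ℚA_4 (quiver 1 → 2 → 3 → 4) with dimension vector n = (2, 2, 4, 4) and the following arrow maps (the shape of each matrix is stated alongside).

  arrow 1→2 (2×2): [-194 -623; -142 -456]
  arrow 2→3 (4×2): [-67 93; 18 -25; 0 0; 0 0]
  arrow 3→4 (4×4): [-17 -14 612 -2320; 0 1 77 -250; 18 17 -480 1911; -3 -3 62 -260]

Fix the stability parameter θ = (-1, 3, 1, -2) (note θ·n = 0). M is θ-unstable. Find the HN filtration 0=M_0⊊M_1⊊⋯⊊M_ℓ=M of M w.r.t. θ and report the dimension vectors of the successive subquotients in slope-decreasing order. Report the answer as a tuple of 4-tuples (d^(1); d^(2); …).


Barcode: M ≅ I[1,4]^2, I[3,4]^2. HN layers by μ_θ (3 steps, strictly decreasing):
  μ^(1)=2/3; μ^(2)=-1/2; μ^(3)=-1

((0, 2, 2, 2); (0, 0, 2, 2); (2, 0, 0, 0))


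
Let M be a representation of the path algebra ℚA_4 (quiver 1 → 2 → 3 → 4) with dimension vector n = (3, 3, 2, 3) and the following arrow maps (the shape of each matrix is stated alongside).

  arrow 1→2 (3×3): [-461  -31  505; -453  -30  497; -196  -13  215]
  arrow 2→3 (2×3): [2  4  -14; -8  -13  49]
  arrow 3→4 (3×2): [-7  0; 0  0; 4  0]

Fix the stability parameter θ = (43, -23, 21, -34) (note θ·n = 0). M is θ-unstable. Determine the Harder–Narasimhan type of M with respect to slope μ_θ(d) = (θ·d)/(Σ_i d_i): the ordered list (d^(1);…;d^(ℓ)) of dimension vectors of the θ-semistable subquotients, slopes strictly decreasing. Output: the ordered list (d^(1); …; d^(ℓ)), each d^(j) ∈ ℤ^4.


Barcode: M ≅ I[1,2], I[1,3], I[1,4], I[4,4]^2. HN layers by μ_θ (4 steps, strictly decreasing):
  μ^(1)=21; μ^(2)=10; μ^(3)=7/4; μ^(4)=-34

((0, 0, 1, 0); (2, 2, 0, 0); (1, 1, 1, 1); (0, 0, 0, 2))


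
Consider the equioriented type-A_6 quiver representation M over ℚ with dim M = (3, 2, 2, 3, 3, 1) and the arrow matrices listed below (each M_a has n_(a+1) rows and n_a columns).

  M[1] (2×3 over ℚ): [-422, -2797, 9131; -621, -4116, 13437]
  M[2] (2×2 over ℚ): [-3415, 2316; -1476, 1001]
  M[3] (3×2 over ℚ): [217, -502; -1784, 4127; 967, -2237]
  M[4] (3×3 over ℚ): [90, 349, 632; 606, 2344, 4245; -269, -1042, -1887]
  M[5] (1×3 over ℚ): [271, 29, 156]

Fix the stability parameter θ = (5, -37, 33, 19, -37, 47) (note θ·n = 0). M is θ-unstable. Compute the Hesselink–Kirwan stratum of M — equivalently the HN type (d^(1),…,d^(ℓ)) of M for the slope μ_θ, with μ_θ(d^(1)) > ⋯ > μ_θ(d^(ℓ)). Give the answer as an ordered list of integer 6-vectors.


Interval decomposition of M: I[1,1], I[1,5], I[1,6], I[4,5].
HN type (ℓ=4): μ^(1)=47; μ^(2)=5; μ^(3)=-9; μ^(4)=-16

((0, 0, 0, 0, 0, 1); (1, 0, 2, 2, 2, 0); (0, 0, 0, 1, 1, 0); (2, 2, 0, 0, 0, 0))


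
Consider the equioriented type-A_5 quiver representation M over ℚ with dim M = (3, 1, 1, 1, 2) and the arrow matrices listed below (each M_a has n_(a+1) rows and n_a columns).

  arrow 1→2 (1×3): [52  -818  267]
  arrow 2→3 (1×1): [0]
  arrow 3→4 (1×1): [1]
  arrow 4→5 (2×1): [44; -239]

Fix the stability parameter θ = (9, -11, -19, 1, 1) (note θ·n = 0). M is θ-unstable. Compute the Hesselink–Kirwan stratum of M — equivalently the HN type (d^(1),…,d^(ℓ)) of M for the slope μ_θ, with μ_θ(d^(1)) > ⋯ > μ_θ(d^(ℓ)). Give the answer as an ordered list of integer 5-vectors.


Barcode: M ≅ I[1,1]^2, I[1,2], I[3,5], I[5,5]. HN layers by μ_θ (4 steps, strictly decreasing):
  μ^(1)=9; μ^(2)=1; μ^(3)=-1; μ^(4)=-19

((2, 0, 0, 0, 0); (0, 0, 0, 1, 2); (1, 1, 0, 0, 0); (0, 0, 1, 0, 0))


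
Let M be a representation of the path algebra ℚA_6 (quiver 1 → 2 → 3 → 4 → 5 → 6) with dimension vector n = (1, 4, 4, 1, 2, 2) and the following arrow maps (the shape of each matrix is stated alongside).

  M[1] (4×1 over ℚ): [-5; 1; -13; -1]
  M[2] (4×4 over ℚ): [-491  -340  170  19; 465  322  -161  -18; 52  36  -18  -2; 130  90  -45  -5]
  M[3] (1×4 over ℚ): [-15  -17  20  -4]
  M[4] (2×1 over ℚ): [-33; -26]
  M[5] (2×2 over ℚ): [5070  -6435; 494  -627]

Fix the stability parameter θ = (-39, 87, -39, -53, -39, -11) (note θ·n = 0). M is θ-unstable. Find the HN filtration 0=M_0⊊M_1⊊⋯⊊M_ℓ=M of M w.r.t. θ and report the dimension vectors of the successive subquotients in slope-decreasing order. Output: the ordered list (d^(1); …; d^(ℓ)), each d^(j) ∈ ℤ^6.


Interval decomposition of M: I[1,5], I[2,2]^2, I[2,3], I[3,3]^2, I[5,6], I[6,6].
HN type (ℓ=4): μ^(1)=87; μ^(2)=24; μ^(3)=-11; μ^(4)=-39

((0, 2, 0, 0, 0, 0); (0, 1, 1, 0, 0, 0); (0, 1, 1, 1, 1, 2); (1, 0, 2, 0, 1, 0))


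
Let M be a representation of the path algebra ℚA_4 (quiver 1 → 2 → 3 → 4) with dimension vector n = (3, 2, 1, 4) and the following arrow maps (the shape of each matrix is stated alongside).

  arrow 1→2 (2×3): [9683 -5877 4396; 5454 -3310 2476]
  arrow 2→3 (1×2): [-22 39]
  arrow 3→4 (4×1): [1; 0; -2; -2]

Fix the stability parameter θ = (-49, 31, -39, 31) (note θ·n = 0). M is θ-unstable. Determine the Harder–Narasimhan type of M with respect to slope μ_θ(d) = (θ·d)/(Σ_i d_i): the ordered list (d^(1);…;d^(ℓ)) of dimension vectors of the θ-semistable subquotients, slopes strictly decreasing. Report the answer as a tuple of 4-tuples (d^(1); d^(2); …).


Via rank(M_{q-1}∘⋯∘M_p): M ≅ I[1,1], I[1,2], I[1,4], I[4,4]^3.
μ_θ-semistable layers: μ^(1)=31; μ^(2)=-4; μ^(3)=-49

((0, 1, 0, 4); (0, 1, 1, 0); (3, 0, 0, 0))


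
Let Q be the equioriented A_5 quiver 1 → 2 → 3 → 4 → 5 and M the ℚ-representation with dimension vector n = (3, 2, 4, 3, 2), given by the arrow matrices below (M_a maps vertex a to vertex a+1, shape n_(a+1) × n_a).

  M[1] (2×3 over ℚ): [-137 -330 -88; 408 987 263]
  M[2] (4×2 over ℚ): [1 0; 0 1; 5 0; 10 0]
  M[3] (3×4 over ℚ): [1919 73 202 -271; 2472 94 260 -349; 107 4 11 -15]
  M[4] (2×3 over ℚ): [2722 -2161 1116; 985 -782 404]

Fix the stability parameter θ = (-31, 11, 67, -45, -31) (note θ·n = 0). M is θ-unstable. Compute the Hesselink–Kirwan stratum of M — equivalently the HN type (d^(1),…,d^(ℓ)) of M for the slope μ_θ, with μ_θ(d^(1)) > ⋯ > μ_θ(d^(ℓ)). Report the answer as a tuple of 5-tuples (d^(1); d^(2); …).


Interval decomposition of M: I[1,1], I[1,3], I[1,5], I[3,4], I[3,5].
HN type (ℓ=5): μ^(1)=67; μ^(2)=11; μ^(3)=1/2; μ^(4)=-3; μ^(5)=-31

((0, 0, 1, 0, 0); (0, 1, 1, 1, 0); (0, 1, 1, 1, 1); (0, 0, 1, 1, 1); (3, 0, 0, 0, 0))


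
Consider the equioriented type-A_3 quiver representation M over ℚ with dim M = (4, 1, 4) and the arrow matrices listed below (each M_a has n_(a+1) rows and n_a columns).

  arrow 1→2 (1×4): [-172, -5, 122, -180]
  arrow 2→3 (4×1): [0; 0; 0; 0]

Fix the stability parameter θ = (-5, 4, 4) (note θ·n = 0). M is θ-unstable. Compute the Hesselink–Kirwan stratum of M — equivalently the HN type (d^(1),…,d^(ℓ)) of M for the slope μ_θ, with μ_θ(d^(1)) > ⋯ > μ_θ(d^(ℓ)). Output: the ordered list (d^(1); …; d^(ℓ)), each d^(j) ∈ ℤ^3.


Via rank(M_{q-1}∘⋯∘M_p): M ≅ I[1,1]^3, I[1,2], I[3,3]^4.
μ_θ-semistable layers: μ^(1)=4; μ^(2)=-5

((0, 1, 4); (4, 0, 0))


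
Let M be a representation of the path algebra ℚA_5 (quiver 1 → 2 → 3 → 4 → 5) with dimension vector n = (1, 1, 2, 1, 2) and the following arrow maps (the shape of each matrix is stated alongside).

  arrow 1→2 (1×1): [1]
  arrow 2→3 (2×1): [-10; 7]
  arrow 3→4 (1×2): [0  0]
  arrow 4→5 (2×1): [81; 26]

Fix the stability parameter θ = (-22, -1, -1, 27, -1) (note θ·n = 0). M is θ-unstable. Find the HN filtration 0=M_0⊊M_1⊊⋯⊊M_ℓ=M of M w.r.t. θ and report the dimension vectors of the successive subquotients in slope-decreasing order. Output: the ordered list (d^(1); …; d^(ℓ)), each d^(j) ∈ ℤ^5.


Via rank(M_{q-1}∘⋯∘M_p): M ≅ I[1,3], I[3,3], I[4,5], I[5,5].
μ_θ-semistable layers: μ^(1)=13; μ^(2)=-1; μ^(3)=-22

((0, 0, 0, 1, 1); (0, 1, 2, 0, 1); (1, 0, 0, 0, 0))


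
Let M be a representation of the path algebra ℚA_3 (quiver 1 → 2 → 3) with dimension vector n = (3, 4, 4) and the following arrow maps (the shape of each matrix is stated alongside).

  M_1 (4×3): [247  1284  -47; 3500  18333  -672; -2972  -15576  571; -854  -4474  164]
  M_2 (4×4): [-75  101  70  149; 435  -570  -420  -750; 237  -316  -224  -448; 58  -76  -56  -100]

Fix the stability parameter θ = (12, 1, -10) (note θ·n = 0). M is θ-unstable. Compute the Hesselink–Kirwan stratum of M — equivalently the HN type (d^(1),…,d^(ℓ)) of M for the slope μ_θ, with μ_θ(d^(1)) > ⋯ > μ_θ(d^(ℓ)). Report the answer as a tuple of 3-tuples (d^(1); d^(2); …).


Via rank(M_{q-1}∘⋯∘M_p): M ≅ I[1,2], I[1,3]^2, I[2,2], I[3,3]^2.
μ_θ-semistable layers: μ^(1)=13/2; μ^(2)=1; μ^(3)=-10

((1, 1, 0); (2, 3, 2); (0, 0, 2))


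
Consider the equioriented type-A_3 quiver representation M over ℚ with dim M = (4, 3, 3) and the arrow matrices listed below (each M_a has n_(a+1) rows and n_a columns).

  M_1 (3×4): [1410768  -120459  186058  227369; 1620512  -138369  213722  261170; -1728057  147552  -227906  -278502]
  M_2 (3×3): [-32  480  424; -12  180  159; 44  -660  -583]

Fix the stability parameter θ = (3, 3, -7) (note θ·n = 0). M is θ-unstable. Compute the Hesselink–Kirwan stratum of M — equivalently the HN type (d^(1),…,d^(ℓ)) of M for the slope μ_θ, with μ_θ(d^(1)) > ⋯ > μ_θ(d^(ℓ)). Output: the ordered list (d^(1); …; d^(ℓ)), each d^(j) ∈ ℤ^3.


Interval decomposition of M: I[1,1], I[1,2]^2, I[1,3], I[3,3]^2.
HN type (ℓ=3): μ^(1)=3; μ^(2)=-1/3; μ^(3)=-7

((3, 2, 0); (1, 1, 1); (0, 0, 2))


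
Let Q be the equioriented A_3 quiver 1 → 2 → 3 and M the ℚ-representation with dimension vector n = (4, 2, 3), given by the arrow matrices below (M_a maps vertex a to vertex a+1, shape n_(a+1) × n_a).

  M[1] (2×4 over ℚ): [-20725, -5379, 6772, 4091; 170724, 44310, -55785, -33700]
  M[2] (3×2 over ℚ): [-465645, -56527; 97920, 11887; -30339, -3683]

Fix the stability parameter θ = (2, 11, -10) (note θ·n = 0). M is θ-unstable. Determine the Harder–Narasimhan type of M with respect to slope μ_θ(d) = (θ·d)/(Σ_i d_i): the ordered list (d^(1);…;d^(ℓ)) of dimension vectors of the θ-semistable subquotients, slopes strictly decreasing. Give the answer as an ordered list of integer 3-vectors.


Barcode: M ≅ I[1,1]^2, I[1,3]^2, I[3,3]. HN layers by μ_θ (3 steps, strictly decreasing):
  μ^(1)=2; μ^(2)=1; μ^(3)=-10

((2, 0, 0); (2, 2, 2); (0, 0, 1))


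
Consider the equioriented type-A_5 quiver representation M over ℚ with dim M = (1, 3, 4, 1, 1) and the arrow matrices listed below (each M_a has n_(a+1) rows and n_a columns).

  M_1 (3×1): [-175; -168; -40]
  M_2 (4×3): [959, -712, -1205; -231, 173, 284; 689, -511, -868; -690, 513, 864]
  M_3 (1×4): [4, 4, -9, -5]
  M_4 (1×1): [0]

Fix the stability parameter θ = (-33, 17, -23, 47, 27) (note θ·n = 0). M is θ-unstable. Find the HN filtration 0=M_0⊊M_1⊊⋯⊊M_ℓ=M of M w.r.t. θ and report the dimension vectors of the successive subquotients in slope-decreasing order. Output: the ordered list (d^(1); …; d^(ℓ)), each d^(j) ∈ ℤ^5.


Interval decomposition of M: I[1,4], I[2,3]^2, I[3,3], I[5,5].
HN type (ℓ=5): μ^(1)=47; μ^(2)=27; μ^(3)=-3; μ^(4)=-23; μ^(5)=-33

((0, 0, 0, 1, 0); (0, 0, 0, 0, 1); (0, 3, 3, 0, 0); (0, 0, 1, 0, 0); (1, 0, 0, 0, 0))


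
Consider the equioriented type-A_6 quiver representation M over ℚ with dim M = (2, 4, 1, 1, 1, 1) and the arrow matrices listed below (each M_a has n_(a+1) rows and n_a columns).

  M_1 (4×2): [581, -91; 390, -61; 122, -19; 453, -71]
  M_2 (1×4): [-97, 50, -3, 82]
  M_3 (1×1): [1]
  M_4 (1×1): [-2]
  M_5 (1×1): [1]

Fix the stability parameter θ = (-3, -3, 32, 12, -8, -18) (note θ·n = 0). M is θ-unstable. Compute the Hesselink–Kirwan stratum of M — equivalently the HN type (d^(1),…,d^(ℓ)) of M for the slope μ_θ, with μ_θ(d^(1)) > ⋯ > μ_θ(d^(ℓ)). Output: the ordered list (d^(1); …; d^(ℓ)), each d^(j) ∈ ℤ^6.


Via rank(M_{q-1}∘⋯∘M_p): M ≅ I[1,2], I[1,6], I[2,2]^2.
μ_θ-semistable layers: μ^(1)=9/2; μ^(2)=-3

((0, 0, 1, 1, 1, 1); (2, 4, 0, 0, 0, 0))


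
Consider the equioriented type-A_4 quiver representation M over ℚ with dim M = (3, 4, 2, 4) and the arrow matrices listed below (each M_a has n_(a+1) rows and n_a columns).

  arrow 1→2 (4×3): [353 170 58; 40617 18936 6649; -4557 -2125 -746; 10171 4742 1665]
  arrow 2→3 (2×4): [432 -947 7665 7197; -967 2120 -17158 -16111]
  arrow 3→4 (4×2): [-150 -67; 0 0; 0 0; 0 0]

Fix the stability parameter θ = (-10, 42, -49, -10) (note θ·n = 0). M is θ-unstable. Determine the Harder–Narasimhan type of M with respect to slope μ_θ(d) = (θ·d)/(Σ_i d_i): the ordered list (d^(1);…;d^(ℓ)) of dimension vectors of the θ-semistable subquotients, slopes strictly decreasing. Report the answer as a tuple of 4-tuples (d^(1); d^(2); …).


Barcode: M ≅ I[1,2], I[1,3], I[1,4], I[2,2], I[4,4]^3. HN layers by μ_θ (4 steps, strictly decreasing):
  μ^(1)=42; μ^(2)=-7/2; μ^(3)=-17/3; μ^(4)=-10

((0, 2, 0, 0); (0, 1, 1, 0); (0, 1, 1, 1); (3, 0, 0, 3))


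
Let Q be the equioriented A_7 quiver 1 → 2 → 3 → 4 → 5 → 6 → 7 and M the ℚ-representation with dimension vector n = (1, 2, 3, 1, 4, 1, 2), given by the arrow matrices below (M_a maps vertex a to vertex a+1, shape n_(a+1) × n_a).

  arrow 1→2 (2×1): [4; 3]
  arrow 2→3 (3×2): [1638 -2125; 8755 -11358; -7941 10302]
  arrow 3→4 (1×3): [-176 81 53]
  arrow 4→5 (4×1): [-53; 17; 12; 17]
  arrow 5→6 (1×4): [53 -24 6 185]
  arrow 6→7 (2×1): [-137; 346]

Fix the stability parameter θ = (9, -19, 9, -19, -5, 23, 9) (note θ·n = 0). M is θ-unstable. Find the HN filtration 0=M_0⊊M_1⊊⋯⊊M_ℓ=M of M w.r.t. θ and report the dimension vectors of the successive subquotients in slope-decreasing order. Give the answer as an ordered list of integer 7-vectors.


Via rank(M_{q-1}∘⋯∘M_p): M ≅ I[1,3], I[2,5], I[3,3], I[5,5]^2, I[5,7], I[7,7].
μ_θ-semistable layers: μ^(1)=16; μ^(2)=9; μ^(3)=-5; μ^(4)=-19

((0, 0, 0, 0, 0, 1, 1); (0, 0, 2, 0, 0, 0, 1); (1, 1, 1, 1, 4, 0, 0); (0, 1, 0, 0, 0, 0, 0))


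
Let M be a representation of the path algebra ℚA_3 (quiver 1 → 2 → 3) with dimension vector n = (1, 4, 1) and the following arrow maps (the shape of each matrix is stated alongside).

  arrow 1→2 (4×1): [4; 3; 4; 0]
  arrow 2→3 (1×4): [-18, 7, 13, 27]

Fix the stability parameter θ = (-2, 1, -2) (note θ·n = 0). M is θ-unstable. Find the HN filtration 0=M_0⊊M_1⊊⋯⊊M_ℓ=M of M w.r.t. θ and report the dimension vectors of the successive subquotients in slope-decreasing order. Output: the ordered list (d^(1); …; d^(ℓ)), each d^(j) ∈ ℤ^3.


Barcode: M ≅ I[1,3], I[2,2]^3. HN layers by μ_θ (3 steps, strictly decreasing):
  μ^(1)=1; μ^(2)=-1/2; μ^(3)=-2

((0, 3, 0); (0, 1, 1); (1, 0, 0))


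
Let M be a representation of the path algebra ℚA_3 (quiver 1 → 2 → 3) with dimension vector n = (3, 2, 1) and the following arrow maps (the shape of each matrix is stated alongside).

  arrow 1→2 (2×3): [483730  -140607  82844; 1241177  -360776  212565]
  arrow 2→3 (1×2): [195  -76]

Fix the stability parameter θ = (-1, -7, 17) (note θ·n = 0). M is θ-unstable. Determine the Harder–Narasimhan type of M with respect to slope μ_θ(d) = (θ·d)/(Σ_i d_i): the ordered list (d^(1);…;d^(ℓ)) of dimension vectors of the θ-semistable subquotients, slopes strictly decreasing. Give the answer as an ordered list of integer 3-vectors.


Barcode: M ≅ I[1,1], I[1,2], I[1,3]. HN layers by μ_θ (3 steps, strictly decreasing):
  μ^(1)=17; μ^(2)=-1; μ^(3)=-4

((0, 0, 1); (1, 0, 0); (2, 2, 0))


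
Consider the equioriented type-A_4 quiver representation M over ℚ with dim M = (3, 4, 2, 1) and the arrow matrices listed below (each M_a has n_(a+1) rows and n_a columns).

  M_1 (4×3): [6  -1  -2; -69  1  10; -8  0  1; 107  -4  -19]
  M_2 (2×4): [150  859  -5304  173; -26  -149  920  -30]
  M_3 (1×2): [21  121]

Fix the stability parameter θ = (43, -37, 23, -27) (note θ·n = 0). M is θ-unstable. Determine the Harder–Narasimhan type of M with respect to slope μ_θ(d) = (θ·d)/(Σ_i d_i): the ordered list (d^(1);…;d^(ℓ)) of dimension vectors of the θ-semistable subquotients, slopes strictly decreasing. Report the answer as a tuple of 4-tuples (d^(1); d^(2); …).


Via rank(M_{q-1}∘⋯∘M_p): M ≅ I[1,2], I[1,3], I[1,4], I[2,2].
μ_θ-semistable layers: μ^(1)=23; μ^(2)=3; μ^(3)=1/2; μ^(4)=-37

((0, 0, 1, 0); (2, 2, 0, 0); (1, 1, 1, 1); (0, 1, 0, 0))


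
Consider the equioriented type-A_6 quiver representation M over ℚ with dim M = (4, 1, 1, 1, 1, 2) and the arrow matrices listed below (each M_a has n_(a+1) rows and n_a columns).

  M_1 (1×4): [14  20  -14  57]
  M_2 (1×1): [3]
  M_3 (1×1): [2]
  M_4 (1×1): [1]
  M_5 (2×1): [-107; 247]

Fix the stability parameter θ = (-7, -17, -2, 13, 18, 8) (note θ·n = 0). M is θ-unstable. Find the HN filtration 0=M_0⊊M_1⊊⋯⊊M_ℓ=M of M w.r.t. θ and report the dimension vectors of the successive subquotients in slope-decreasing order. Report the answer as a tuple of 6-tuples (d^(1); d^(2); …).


Barcode: M ≅ I[1,1]^3, I[1,6], I[6,6]. HN layers by μ_θ (5 steps, strictly decreasing):
  μ^(1)=13; μ^(2)=8; μ^(3)=-2; μ^(4)=-7; μ^(5)=-12

((0, 0, 0, 1, 1, 1); (0, 0, 0, 0, 0, 1); (0, 0, 1, 0, 0, 0); (3, 0, 0, 0, 0, 0); (1, 1, 0, 0, 0, 0))


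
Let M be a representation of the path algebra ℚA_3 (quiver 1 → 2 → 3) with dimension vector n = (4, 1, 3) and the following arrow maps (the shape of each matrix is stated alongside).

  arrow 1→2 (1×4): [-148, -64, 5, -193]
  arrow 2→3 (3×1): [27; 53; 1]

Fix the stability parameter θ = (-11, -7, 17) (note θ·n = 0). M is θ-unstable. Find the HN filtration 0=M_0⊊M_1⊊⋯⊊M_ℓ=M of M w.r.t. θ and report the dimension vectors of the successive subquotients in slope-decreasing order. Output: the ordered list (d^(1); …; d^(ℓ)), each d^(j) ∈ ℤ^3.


Interval decomposition of M: I[1,1]^3, I[1,3], I[3,3]^2.
HN type (ℓ=3): μ^(1)=17; μ^(2)=-7; μ^(3)=-11

((0, 0, 3); (0, 1, 0); (4, 0, 0))


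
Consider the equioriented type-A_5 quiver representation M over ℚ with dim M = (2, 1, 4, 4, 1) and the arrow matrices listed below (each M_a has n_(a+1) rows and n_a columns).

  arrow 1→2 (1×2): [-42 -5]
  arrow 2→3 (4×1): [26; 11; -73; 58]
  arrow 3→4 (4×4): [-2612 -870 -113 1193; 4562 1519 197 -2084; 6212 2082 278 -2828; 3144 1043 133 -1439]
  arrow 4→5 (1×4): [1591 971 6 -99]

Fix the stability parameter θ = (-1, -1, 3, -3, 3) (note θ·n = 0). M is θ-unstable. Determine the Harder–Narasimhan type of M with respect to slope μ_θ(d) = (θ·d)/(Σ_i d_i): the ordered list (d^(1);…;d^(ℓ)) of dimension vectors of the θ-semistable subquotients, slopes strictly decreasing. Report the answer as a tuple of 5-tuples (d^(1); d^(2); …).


Interval decomposition of M: I[1,1], I[1,5], I[3,3], I[3,4]^2, I[4,4].
HN type (ℓ=4): μ^(1)=3; μ^(2)=0; μ^(3)=-1; μ^(4)=-3

((0, 0, 1, 0, 1); (0, 0, 3, 3, 0); (2, 1, 0, 0, 0); (0, 0, 0, 1, 0))


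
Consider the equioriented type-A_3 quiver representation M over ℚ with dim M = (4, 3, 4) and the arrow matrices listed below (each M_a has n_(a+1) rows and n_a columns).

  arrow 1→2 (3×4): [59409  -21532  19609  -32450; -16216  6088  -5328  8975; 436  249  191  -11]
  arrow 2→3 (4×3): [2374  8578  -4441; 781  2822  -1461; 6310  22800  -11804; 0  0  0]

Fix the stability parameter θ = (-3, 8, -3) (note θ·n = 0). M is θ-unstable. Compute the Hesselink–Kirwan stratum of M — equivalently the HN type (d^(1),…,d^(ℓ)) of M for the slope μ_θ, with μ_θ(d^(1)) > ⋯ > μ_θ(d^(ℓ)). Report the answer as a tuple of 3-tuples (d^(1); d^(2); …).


Barcode: M ≅ I[1,1], I[1,2], I[1,3]^2, I[3,3]^2. HN layers by μ_θ (3 steps, strictly decreasing):
  μ^(1)=8; μ^(2)=5/2; μ^(3)=-3

((0, 1, 0); (0, 2, 2); (4, 0, 2))


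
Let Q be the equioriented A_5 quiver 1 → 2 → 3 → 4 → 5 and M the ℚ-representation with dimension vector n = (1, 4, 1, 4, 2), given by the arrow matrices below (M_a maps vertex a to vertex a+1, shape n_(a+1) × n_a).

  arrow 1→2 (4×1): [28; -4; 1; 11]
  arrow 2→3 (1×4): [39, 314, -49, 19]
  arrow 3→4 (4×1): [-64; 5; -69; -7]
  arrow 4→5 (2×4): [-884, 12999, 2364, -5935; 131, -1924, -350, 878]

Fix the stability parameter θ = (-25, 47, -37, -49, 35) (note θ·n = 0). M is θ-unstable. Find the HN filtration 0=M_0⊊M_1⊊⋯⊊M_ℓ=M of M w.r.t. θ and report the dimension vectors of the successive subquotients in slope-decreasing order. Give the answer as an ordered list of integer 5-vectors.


Interval decomposition of M: I[1,4], I[2,2]^3, I[4,4], I[4,5]^2.
HN type (ℓ=5): μ^(1)=47; μ^(2)=35; μ^(3)=-13; μ^(4)=-25; μ^(5)=-49

((0, 3, 0, 0, 0); (0, 0, 0, 0, 2); (0, 1, 1, 1, 0); (1, 0, 0, 0, 0); (0, 0, 0, 3, 0))


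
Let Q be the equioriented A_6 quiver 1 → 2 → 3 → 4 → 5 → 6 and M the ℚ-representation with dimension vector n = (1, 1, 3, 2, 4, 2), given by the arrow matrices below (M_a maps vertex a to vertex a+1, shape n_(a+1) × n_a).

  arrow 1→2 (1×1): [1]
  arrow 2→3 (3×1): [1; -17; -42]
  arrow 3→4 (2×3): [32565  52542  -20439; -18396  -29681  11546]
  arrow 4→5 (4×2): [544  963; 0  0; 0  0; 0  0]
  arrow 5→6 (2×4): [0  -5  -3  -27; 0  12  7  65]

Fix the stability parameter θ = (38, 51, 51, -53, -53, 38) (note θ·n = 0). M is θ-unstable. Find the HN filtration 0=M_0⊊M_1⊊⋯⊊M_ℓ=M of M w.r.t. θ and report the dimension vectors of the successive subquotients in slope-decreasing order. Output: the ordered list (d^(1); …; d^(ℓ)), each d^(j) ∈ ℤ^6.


Interval decomposition of M: I[1,5], I[3,3], I[3,4], I[5,5], I[5,6]^2.
HN type (ℓ=5): μ^(1)=51; μ^(2)=38; μ^(3)=34/5; μ^(4)=-1; μ^(5)=-53

((0, 0, 1, 0, 0, 0); (0, 0, 0, 0, 0, 2); (1, 1, 1, 1, 1, 0); (0, 0, 1, 1, 0, 0); (0, 0, 0, 0, 3, 0))


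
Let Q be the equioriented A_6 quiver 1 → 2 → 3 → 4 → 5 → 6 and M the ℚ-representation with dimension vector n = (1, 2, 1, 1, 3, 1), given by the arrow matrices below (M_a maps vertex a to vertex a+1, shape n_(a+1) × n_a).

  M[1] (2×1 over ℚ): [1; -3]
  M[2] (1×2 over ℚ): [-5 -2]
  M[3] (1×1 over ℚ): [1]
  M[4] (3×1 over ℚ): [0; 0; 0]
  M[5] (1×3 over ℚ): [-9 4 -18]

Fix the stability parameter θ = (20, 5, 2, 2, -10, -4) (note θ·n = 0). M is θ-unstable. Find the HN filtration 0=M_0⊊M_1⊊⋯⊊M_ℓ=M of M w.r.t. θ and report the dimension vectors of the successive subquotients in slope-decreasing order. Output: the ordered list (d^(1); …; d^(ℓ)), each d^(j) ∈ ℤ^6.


Via rank(M_{q-1}∘⋯∘M_p): M ≅ I[1,4], I[2,2], I[5,5]^2, I[5,6].
μ_θ-semistable layers: μ^(1)=29/4; μ^(2)=5; μ^(3)=-4; μ^(4)=-10

((1, 1, 1, 1, 0, 0); (0, 1, 0, 0, 0, 0); (0, 0, 0, 0, 0, 1); (0, 0, 0, 0, 3, 0))


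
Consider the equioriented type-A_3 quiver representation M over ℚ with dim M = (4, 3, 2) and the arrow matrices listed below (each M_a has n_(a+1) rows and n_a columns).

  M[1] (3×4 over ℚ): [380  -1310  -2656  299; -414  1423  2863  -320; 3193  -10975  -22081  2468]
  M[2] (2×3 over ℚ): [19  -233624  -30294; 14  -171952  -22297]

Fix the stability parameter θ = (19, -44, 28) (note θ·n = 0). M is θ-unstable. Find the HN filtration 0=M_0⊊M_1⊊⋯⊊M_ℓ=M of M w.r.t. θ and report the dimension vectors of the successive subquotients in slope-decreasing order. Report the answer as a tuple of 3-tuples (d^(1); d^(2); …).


Barcode: M ≅ I[1,1], I[1,2], I[1,3]^2. HN layers by μ_θ (3 steps, strictly decreasing):
  μ^(1)=28; μ^(2)=19; μ^(3)=-25/2

((0, 0, 2); (1, 0, 0); (3, 3, 0))


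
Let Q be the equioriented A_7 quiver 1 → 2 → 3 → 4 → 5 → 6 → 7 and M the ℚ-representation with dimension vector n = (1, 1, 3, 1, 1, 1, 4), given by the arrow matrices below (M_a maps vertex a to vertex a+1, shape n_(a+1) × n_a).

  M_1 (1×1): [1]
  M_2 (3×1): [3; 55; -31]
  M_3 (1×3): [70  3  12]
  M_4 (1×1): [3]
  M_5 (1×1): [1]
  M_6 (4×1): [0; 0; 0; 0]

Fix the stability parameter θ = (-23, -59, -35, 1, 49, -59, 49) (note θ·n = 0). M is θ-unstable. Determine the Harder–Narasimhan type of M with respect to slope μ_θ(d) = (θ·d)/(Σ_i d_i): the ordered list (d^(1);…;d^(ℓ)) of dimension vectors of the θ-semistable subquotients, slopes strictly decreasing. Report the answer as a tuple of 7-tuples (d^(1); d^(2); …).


Via rank(M_{q-1}∘⋯∘M_p): M ≅ I[1,6], I[3,3]^2, I[7,7]^4.
μ_θ-semistable layers: μ^(1)=49; μ^(2)=-3; μ^(3)=-35; μ^(4)=-41

((0, 0, 0, 0, 0, 0, 4); (0, 0, 0, 1, 1, 1, 0); (0, 0, 3, 0, 0, 0, 0); (1, 1, 0, 0, 0, 0, 0))


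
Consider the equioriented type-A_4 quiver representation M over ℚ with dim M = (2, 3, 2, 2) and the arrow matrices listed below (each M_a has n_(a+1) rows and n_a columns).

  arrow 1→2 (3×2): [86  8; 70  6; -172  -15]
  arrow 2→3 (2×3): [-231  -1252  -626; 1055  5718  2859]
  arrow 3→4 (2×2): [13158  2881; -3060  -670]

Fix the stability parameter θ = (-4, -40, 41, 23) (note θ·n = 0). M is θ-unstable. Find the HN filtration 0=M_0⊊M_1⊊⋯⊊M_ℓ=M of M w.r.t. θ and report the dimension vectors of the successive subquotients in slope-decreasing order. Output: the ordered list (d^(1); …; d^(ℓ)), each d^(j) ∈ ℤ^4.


Barcode: M ≅ I[1,3], I[1,4], I[2,2], I[4,4]. HN layers by μ_θ (5 steps, strictly decreasing):
  μ^(1)=41; μ^(2)=32; μ^(3)=23; μ^(4)=-22; μ^(5)=-40

((0, 0, 1, 0); (0, 0, 1, 1); (0, 0, 0, 1); (2, 2, 0, 0); (0, 1, 0, 0))


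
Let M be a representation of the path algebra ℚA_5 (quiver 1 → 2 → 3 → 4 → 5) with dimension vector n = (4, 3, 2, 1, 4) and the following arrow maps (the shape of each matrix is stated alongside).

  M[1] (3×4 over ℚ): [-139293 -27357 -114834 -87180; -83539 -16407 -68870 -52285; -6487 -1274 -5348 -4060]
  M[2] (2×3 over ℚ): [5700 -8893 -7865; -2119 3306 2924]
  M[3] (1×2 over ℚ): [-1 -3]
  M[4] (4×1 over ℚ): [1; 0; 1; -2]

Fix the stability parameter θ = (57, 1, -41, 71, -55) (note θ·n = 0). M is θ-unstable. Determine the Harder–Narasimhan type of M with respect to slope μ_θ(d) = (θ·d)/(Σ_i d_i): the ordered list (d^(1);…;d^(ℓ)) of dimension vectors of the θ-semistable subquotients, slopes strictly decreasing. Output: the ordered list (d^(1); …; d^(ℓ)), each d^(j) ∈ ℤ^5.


Interval decomposition of M: I[1,1], I[1,2], I[1,3], I[1,5], I[5,5]^3.
HN type (ℓ=5): μ^(1)=57; μ^(2)=29; μ^(3)=8; μ^(4)=17/3; μ^(5)=-55

((1, 0, 0, 0, 0); (1, 1, 0, 0, 0); (0, 0, 0, 1, 1); (2, 2, 2, 0, 0); (0, 0, 0, 0, 3))


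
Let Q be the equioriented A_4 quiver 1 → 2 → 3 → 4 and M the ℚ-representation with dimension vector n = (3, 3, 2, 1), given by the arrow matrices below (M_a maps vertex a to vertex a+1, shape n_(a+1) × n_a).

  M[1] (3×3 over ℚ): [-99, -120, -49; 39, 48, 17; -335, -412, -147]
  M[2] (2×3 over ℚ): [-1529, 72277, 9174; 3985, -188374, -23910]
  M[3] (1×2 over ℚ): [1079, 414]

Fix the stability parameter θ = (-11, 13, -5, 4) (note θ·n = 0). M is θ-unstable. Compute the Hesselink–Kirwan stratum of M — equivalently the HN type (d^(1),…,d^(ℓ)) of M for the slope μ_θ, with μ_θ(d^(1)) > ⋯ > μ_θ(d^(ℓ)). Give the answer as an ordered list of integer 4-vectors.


Via rank(M_{q-1}∘⋯∘M_p): M ≅ I[1,1], I[1,2], I[1,4], I[2,3].
μ_θ-semistable layers: μ^(1)=13; μ^(2)=4; μ^(3)=-11

((0, 1, 0, 0); (0, 2, 2, 1); (3, 0, 0, 0))


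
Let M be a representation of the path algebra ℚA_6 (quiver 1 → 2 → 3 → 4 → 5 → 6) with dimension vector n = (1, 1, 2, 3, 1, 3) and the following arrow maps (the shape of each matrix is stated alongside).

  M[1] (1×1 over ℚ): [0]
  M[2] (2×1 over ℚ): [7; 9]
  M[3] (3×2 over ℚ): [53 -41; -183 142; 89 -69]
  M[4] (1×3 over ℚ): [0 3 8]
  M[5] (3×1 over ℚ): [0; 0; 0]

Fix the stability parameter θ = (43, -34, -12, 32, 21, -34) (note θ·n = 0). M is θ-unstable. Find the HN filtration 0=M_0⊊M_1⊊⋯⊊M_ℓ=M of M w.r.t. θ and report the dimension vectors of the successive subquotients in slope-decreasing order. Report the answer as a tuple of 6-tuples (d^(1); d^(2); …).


Via rank(M_{q-1}∘⋯∘M_p): M ≅ I[1,1], I[2,5], I[3,4], I[4,4], I[6,6]^3.
μ_θ-semistable layers: μ^(1)=43; μ^(2)=32; μ^(3)=53/2; μ^(4)=-12; μ^(5)=-34

((1, 0, 0, 0, 0, 0); (0, 0, 0, 2, 0, 0); (0, 0, 0, 1, 1, 0); (0, 0, 2, 0, 0, 0); (0, 1, 0, 0, 0, 3))
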